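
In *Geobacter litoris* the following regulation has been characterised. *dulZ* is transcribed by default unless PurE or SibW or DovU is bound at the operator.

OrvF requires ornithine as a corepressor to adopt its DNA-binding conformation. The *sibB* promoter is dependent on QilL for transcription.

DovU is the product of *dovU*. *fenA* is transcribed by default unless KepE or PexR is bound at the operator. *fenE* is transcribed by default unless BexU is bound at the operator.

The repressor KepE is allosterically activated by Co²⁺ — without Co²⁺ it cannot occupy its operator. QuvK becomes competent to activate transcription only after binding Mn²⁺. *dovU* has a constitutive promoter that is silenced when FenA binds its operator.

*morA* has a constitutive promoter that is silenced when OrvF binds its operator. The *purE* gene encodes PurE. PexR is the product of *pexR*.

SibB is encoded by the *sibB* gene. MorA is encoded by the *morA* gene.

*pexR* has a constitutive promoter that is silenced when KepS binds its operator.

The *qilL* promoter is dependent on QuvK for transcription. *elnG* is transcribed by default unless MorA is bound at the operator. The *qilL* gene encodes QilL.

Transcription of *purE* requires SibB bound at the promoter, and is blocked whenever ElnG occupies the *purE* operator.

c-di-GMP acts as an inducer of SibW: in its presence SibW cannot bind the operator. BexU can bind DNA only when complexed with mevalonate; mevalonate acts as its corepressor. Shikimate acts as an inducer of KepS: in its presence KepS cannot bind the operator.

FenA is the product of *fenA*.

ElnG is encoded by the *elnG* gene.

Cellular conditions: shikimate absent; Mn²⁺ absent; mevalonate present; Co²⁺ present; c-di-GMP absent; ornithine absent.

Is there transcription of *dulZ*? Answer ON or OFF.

OFF

Mn²⁺ is absent, so QuvK is inactive.
Required activator QuvK is absent, so *qilL* is not transcribed.
So QilL is not produced.
Required activator QilL is absent, so *sibB* is not transcribed.
So SibB is not produced.
Ornithine is absent, so OrvF is inactive.
With no repressor bound, *morA* is transcribed.
So MorA is produced and active.
With repressor MorA bound, *elnG* is not transcribed.
So ElnG is not produced.
Required activator SibB is absent, so *purE* is not transcribed.
So PurE is not produced.
c-di-GMP is absent, so SibW is active.
Co²⁺ is present, so KepE is active.
Shikimate is absent, so KepS is active.
With repressor KepS bound, *pexR* is not transcribed.
So PexR is not produced.
With repressor KepE bound, *fenA* is not transcribed.
So FenA is not produced.
With no repressor bound, *dovU* is transcribed.
So DovU is produced and active.
With repressor SibW bound, *dulZ* is not transcribed.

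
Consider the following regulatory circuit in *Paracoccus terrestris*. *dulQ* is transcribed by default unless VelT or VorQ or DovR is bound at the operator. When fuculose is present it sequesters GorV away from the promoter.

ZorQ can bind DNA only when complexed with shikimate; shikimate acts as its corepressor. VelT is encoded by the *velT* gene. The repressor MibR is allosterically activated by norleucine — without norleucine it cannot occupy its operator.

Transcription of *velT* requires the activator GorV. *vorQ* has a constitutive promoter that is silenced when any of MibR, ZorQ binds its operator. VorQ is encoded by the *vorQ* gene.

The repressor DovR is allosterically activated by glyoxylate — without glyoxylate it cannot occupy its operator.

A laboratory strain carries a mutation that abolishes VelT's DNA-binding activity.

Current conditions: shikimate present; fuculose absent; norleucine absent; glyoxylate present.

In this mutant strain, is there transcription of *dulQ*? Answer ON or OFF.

VelT is non-functional in this strain, so it has no effect.
Norleucine is absent, so MibR is inactive.
Shikimate is present, so ZorQ is active.
With repressor ZorQ bound, *vorQ* is not transcribed.
So VorQ is not produced.
Glyoxylate is present, so DovR is active.
With repressor DovR bound, *dulQ* is not transcribed.

OFF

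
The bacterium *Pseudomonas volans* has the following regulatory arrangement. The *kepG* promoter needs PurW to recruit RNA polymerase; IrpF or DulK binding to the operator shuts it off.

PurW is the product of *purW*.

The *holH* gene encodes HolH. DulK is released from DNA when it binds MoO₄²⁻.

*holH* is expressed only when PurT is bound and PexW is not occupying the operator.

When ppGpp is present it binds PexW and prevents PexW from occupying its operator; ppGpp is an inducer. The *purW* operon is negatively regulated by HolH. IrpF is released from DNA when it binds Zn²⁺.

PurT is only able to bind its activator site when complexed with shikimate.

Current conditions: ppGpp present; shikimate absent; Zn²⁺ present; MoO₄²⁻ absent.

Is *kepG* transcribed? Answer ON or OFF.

Shikimate is absent, so PurT is inactive.
ppGpp is present, so PexW is inactive.
Required activator PurT is absent, so *holH* is not transcribed.
So HolH is not produced.
With no repressor bound, *purW* is transcribed.
So PurW is produced and active.
Zn²⁺ is present, so IrpF is inactive.
MoO₄²⁻ is absent, so DulK is active.
With repressor DulK bound, *kepG* is not transcribed.

OFF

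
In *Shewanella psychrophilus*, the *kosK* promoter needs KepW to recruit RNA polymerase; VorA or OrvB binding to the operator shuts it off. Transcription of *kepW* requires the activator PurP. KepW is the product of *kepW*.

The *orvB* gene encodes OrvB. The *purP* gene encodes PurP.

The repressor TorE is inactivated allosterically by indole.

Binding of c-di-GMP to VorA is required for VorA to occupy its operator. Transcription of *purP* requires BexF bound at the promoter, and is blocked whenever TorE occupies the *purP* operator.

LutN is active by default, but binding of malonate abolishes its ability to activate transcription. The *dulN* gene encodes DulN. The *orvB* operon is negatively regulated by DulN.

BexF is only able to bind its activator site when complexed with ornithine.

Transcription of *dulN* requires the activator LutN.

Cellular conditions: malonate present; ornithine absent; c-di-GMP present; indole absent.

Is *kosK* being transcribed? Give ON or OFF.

Ornithine is absent, so BexF is inactive.
Indole is absent, so TorE is active.
With repressor TorE bound, *purP* is not transcribed.
So PurP is not produced.
Required activator PurP is absent, so *kepW* is not transcribed.
So KepW is not produced.
c-di-GMP is present, so VorA is active.
Malonate is present, so LutN is inactive.
Required activator LutN is absent, so *dulN* is not transcribed.
So DulN is not produced.
With no repressor bound, *orvB* is transcribed.
So OrvB is produced and active.
With repressor VorA bound, *kosK* is not transcribed.

OFF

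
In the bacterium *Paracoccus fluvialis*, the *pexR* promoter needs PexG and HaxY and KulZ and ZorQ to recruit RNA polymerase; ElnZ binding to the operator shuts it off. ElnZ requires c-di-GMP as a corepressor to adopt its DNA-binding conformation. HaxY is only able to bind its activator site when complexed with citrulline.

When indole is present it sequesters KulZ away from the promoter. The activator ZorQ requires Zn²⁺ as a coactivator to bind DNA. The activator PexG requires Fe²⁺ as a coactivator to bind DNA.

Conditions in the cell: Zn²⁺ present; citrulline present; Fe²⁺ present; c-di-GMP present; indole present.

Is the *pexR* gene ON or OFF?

OFF

Fe²⁺ is present, so PexG is active.
Citrulline is present, so HaxY is active.
c-di-GMP is present, so ElnZ is active.
Indole is present, so KulZ is inactive.
Zn²⁺ is present, so ZorQ is active.
With repressor ElnZ bound, *pexR* is not transcribed.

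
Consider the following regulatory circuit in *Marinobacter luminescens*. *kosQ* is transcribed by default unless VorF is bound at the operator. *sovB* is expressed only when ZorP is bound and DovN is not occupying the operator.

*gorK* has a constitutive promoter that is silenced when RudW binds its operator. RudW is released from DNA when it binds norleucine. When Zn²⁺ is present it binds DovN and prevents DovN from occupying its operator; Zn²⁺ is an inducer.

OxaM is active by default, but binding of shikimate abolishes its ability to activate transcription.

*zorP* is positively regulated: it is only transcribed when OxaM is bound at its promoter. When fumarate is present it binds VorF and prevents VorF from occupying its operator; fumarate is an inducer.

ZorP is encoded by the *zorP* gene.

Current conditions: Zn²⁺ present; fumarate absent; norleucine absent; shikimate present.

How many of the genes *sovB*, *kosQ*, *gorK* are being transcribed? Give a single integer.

0

Shikimate is present, so OxaM is inactive.
Required activator OxaM is absent, so *zorP* is not transcribed.
So ZorP is not produced.
Zn²⁺ is present, so DovN is inactive.
Required activator ZorP is absent, so *sovB* is not transcribed.
→ *sovB* is OFF.
Fumarate is absent, so VorF is active.
With repressor VorF bound, *kosQ* is not transcribed.
→ *kosQ* is OFF.
Norleucine is absent, so RudW is active.
With repressor RudW bound, *gorK* is not transcribed.
→ *gorK* is OFF.
0 of the 3 genes are transcribed.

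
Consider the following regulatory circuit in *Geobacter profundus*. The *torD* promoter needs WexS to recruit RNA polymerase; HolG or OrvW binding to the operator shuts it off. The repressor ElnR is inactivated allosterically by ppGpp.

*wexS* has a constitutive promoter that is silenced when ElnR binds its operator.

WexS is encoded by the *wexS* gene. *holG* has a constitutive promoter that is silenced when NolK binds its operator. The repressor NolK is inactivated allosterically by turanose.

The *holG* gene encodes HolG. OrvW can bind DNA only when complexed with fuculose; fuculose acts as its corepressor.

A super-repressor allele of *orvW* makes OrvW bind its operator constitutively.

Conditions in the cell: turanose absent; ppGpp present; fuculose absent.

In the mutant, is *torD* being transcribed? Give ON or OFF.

OFF

ppGpp is present, so ElnR is inactive.
With no repressor bound, *wexS* is transcribed.
So WexS is produced and active.
Turanose is absent, so NolK is active.
With repressor NolK bound, *holG* is not transcribed.
So HolG is not produced.
OrvW is constitutively active in this strain.
With repressor OrvW bound, *torD* is not transcribed.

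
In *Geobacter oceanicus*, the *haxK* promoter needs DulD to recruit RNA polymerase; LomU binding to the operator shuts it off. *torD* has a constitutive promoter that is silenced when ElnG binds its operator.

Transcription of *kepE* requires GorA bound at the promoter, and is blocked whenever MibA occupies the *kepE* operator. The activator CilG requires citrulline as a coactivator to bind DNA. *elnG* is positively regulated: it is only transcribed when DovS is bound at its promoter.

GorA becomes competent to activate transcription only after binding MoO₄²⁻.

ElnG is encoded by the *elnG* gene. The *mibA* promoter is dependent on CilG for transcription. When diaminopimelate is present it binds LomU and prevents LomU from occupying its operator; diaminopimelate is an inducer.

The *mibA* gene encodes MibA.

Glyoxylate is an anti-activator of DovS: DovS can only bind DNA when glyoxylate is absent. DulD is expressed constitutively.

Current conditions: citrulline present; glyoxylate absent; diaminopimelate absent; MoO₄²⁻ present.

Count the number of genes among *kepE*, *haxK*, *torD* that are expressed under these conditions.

Citrulline is present, so CilG is active.
No repressor is bound and CilG is active, so *mibA* is transcribed.
So MibA is produced and active.
MoO₄²⁻ is present, so GorA is active.
With repressor MibA bound, *kepE* is not transcribed.
→ *kepE* is OFF.
Diaminopimelate is absent, so LomU is active.
DulD is produced constitutively and is active.
With repressor LomU bound, *haxK* is not transcribed.
→ *haxK* is OFF.
Glyoxylate is absent, so DovS is active.
No repressor is bound and DovS is active, so *elnG* is transcribed.
So ElnG is produced and active.
With repressor ElnG bound, *torD* is not transcribed.
→ *torD* is OFF.
0 of the 3 genes are transcribed.

0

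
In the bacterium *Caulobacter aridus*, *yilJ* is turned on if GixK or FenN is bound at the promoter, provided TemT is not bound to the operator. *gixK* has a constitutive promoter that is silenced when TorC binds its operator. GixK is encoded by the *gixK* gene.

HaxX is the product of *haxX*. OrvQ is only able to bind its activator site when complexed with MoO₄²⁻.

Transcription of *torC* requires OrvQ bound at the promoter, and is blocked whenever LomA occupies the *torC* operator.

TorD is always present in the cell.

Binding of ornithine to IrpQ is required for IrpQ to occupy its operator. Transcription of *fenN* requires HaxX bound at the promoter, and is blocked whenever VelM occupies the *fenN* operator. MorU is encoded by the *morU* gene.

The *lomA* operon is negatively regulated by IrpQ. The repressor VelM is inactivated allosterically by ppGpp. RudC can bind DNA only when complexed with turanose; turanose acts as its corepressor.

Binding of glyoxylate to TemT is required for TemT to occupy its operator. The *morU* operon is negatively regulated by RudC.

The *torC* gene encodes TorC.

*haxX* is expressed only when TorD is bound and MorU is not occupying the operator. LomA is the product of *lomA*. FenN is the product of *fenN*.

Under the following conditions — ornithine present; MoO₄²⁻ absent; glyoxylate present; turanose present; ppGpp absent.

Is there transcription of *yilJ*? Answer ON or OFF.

Ornithine is present, so IrpQ is active.
With repressor IrpQ bound, *lomA* is not transcribed.
So LomA is not produced.
MoO₄²⁻ is absent, so OrvQ is inactive.
Required activator OrvQ is absent, so *torC* is not transcribed.
So TorC is not produced.
With no repressor bound, *gixK* is transcribed.
So GixK is produced and active.
Glyoxylate is present, so TemT is active.
ppGpp is absent, so VelM is active.
TorD is produced constitutively and is active.
Turanose is present, so RudC is active.
With repressor RudC bound, *morU* is not transcribed.
So MorU is not produced.
No repressor is bound and TorD is active, so *haxX* is transcribed.
So HaxX is produced and active.
With repressor VelM bound, *fenN* is not transcribed.
So FenN is not produced.
With repressor TemT bound, *yilJ* is not transcribed.

OFF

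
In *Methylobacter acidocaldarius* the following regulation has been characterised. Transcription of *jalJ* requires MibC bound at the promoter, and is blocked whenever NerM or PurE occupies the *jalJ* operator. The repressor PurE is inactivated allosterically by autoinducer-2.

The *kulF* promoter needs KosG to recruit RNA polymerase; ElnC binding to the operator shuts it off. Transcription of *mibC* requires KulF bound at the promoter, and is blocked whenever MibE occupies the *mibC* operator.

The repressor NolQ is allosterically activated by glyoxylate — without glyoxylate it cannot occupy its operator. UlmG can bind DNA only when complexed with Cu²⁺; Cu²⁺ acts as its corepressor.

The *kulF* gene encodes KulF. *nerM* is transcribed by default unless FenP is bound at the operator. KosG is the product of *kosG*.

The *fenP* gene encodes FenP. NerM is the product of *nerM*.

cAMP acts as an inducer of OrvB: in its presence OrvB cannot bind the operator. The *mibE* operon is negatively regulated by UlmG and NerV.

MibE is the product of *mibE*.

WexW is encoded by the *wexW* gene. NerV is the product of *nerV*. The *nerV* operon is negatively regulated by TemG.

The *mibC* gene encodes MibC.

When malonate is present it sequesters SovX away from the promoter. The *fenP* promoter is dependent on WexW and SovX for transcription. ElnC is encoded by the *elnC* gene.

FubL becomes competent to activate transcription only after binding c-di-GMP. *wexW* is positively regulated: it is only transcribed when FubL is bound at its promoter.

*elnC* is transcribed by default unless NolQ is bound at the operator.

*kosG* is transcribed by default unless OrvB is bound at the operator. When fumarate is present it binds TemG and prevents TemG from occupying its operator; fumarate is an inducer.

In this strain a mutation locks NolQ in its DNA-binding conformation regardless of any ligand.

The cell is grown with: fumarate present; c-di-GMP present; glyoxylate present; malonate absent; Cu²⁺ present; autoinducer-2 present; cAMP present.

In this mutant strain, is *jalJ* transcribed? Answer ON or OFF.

Cu²⁺ is present, so UlmG is active.
Fumarate is present, so TemG is inactive.
With no repressor bound, *nerV* is transcribed.
So NerV is produced and active.
With repressor UlmG bound, *mibE* is not transcribed.
So MibE is not produced.
cAMP is present, so OrvB is inactive.
With no repressor bound, *kosG* is transcribed.
So KosG is produced and active.
NolQ is constitutively active in this strain.
With repressor NolQ bound, *elnC* is not transcribed.
So ElnC is not produced.
No repressor is bound and KosG is active, so *kulF* is transcribed.
So KulF is produced and active.
No repressor is bound and KulF is active, so *mibC* is transcribed.
So MibC is produced and active.
c-di-GMP is present, so FubL is active.
No repressor is bound and FubL is active, so *wexW* is transcribed.
So WexW is produced and active.
Malonate is absent, so SovX is active.
No repressor is bound and WexW and SovX are active, so *fenP* is transcribed.
So FenP is produced and active.
With repressor FenP bound, *nerM* is not transcribed.
So NerM is not produced.
Autoinducer-2 is present, so PurE is inactive.
No repressor is bound and MibC is active, so *jalJ* is transcribed.

ON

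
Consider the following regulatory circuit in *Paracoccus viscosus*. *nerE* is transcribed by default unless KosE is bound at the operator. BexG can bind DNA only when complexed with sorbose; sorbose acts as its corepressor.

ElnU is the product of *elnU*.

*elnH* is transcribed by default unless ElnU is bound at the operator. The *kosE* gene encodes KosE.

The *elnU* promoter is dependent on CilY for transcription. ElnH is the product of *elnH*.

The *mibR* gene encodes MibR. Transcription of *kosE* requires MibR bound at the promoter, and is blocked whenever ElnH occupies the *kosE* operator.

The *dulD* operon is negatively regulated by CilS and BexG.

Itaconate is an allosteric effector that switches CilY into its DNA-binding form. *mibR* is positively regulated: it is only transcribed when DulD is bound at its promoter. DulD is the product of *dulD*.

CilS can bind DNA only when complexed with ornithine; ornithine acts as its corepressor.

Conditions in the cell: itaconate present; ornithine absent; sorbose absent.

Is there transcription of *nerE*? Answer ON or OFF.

OFF

Itaconate is present, so CilY is active.
No repressor is bound and CilY is active, so *elnU* is transcribed.
So ElnU is produced and active.
With repressor ElnU bound, *elnH* is not transcribed.
So ElnH is not produced.
Ornithine is absent, so CilS is inactive.
Sorbose is absent, so BexG is inactive.
With no repressor bound, *dulD* is transcribed.
So DulD is produced and active.
No repressor is bound and DulD is active, so *mibR* is transcribed.
So MibR is produced and active.
No repressor is bound and MibR is active, so *kosE* is transcribed.
So KosE is produced and active.
With repressor KosE bound, *nerE* is not transcribed.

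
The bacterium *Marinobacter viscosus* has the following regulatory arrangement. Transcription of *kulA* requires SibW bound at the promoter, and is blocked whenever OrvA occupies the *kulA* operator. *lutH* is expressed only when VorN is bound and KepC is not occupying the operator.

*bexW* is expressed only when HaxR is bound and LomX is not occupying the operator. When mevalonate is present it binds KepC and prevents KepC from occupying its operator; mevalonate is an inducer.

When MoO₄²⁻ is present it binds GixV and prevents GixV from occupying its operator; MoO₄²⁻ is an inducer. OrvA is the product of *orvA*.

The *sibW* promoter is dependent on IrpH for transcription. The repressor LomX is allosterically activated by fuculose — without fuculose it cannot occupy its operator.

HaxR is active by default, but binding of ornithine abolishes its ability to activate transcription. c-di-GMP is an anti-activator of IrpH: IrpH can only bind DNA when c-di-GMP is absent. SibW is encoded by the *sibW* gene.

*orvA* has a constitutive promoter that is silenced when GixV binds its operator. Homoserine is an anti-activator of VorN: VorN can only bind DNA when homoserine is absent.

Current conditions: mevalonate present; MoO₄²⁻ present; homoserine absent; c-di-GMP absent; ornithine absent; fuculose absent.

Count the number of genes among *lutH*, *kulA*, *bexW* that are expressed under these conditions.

2

Homoserine is absent, so VorN is active.
Mevalonate is present, so KepC is inactive.
No repressor is bound and VorN is active, so *lutH* is transcribed.
→ *lutH* is ON.
c-di-GMP is absent, so IrpH is active.
No repressor is bound and IrpH is active, so *sibW* is transcribed.
So SibW is produced and active.
MoO₄²⁻ is present, so GixV is inactive.
With no repressor bound, *orvA* is transcribed.
So OrvA is produced and active.
With repressor OrvA bound, *kulA* is not transcribed.
→ *kulA* is OFF.
Ornithine is absent, so HaxR is active.
Fuculose is absent, so LomX is inactive.
No repressor is bound and HaxR is active, so *bexW* is transcribed.
→ *bexW* is ON.
2 of the 3 genes are transcribed.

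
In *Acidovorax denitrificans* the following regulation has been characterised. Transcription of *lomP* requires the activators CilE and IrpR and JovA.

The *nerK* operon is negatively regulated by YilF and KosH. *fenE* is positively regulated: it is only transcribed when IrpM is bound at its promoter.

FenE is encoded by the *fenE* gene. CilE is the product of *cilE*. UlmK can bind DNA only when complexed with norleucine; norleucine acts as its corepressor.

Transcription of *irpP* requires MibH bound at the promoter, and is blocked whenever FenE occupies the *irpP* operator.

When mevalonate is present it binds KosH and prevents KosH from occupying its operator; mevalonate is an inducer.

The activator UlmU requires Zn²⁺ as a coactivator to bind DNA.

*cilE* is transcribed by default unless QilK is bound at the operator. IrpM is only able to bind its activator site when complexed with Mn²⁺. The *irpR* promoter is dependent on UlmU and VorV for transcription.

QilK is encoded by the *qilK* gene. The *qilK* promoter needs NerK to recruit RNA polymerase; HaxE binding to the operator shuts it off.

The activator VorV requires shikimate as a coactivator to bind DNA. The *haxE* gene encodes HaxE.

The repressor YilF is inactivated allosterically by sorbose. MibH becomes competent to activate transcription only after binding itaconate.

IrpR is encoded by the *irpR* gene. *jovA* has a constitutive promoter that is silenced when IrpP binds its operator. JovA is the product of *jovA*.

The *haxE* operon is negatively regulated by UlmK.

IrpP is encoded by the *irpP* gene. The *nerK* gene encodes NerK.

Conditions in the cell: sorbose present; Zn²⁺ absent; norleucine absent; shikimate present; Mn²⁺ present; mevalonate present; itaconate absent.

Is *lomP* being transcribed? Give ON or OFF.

Norleucine is absent, so UlmK is inactive.
With no repressor bound, *haxE* is transcribed.
So HaxE is produced and active.
Sorbose is present, so YilF is inactive.
Mevalonate is present, so KosH is inactive.
With no repressor bound, *nerK* is transcribed.
So NerK is produced and active.
With repressor HaxE bound, *qilK* is not transcribed.
So QilK is not produced.
With no repressor bound, *cilE* is transcribed.
So CilE is produced and active.
Zn²⁺ is absent, so UlmU is inactive.
Shikimate is present, so VorV is active.
Required activator UlmU is absent, so *irpR* is not transcribed.
So IrpR is not produced.
Itaconate is absent, so MibH is inactive.
Mn²⁺ is present, so IrpM is active.
No repressor is bound and IrpM is active, so *fenE* is transcribed.
So FenE is produced and active.
With repressor FenE bound, *irpP* is not transcribed.
So IrpP is not produced.
With no repressor bound, *jovA* is transcribed.
So JovA is produced and active.
Required activator IrpR is absent, so *lomP* is not transcribed.

OFF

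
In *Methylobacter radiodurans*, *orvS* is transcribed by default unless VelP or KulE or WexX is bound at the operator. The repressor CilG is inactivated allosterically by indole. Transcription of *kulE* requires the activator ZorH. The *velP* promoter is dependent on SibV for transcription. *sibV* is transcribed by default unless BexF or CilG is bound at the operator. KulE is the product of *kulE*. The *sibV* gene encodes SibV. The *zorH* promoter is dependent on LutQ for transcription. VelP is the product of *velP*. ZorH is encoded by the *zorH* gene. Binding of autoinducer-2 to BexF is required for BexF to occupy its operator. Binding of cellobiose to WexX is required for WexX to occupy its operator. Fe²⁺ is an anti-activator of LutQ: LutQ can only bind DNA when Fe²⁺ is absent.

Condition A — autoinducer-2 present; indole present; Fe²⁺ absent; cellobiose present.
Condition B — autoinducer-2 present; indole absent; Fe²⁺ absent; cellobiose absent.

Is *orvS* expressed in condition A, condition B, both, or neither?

neither

Condition A:
Autoinducer-2 is present, so BexF is active.
Indole is present, so CilG is inactive.
With repressor BexF bound, *sibV* is not transcribed.
So SibV is not produced.
Required activator SibV is absent, so *velP* is not transcribed.
So VelP is not produced.
Fe²⁺ is absent, so LutQ is active.
No repressor is bound and LutQ is active, so *zorH* is transcribed.
So ZorH is produced and active.
No repressor is bound and ZorH is active, so *kulE* is transcribed.
So KulE is produced and active.
Cellobiose is present, so WexX is active.
With repressor KulE bound, *orvS* is not transcribed.
→ *orvS* is OFF in A.
Condition B:
Autoinducer-2 is present, so BexF is active.
Indole is absent, so CilG is active.
With repressor BexF bound, *sibV* is not transcribed.
So SibV is not produced.
Required activator SibV is absent, so *velP* is not transcribed.
So VelP is not produced.
Fe²⁺ is absent, so LutQ is active.
No repressor is bound and LutQ is active, so *zorH* is transcribed.
So ZorH is produced and active.
No repressor is bound and ZorH is active, so *kulE* is transcribed.
So KulE is produced and active.
Cellobiose is absent, so WexX is inactive.
With repressor KulE bound, *orvS* is not transcribed.
→ *orvS* is OFF in B.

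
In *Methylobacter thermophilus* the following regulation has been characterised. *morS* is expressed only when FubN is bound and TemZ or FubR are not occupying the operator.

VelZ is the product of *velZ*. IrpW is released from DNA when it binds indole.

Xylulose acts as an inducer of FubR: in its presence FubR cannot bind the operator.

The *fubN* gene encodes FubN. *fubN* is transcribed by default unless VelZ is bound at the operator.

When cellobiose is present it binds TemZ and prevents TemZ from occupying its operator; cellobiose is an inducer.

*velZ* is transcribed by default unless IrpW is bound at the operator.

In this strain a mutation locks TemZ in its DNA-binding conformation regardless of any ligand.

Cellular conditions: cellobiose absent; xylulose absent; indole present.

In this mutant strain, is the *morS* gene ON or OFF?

Indole is present, so IrpW is inactive.
With no repressor bound, *velZ* is transcribed.
So VelZ is produced and active.
With repressor VelZ bound, *fubN* is not transcribed.
So FubN is not produced.
TemZ is constitutively active in this strain.
Xylulose is absent, so FubR is active.
With repressor TemZ bound, *morS* is not transcribed.

OFF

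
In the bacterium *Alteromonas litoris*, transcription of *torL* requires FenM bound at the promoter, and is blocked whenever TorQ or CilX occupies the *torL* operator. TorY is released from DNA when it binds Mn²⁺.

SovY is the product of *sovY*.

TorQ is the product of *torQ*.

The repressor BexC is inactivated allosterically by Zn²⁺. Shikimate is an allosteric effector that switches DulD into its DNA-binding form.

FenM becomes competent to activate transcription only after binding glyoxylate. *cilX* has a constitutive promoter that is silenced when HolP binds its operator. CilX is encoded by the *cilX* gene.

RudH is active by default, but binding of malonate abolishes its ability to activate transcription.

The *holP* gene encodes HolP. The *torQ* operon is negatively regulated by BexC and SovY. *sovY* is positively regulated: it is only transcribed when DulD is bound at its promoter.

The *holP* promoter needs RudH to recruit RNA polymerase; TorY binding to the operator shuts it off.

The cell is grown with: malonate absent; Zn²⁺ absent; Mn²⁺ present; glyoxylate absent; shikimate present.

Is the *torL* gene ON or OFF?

OFF

Glyoxylate is absent, so FenM is inactive.
Zn²⁺ is absent, so BexC is active.
Shikimate is present, so DulD is active.
No repressor is bound and DulD is active, so *sovY* is transcribed.
So SovY is produced and active.
With repressor BexC bound, *torQ* is not transcribed.
So TorQ is not produced.
Malonate is absent, so RudH is active.
Mn²⁺ is present, so TorY is inactive.
No repressor is bound and RudH is active, so *holP* is transcribed.
So HolP is produced and active.
With repressor HolP bound, *cilX* is not transcribed.
So CilX is not produced.
Required activator FenM is absent, so *torL* is not transcribed.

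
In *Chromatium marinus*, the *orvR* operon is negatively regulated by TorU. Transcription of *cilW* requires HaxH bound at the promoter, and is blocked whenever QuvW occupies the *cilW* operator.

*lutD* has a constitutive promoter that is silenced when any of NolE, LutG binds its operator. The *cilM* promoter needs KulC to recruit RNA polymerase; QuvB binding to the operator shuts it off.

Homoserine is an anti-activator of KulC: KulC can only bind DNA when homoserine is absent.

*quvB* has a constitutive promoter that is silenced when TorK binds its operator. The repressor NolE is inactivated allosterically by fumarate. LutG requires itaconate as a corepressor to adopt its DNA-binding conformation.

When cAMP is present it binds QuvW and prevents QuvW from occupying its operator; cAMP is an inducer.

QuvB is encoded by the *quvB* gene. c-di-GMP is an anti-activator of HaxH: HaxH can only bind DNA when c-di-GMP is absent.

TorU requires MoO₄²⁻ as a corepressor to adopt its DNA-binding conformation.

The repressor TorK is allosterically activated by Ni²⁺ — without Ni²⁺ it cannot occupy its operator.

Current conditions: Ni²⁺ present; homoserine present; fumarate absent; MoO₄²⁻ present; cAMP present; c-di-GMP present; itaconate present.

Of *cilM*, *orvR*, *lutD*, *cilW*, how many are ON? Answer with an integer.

Homoserine is present, so KulC is inactive.
Ni²⁺ is present, so TorK is active.
With repressor TorK bound, *quvB* is not transcribed.
So QuvB is not produced.
Required activator KulC is absent, so *cilM* is not transcribed.
→ *cilM* is OFF.
MoO₄²⁻ is present, so TorU is active.
With repressor TorU bound, *orvR* is not transcribed.
→ *orvR* is OFF.
Fumarate is absent, so NolE is active.
Itaconate is present, so LutG is active.
With repressor NolE bound, *lutD* is not transcribed.
→ *lutD* is OFF.
cAMP is present, so QuvW is inactive.
c-di-GMP is present, so HaxH is inactive.
Required activator HaxH is absent, so *cilW* is not transcribed.
→ *cilW* is OFF.
0 of the 4 genes are transcribed.

0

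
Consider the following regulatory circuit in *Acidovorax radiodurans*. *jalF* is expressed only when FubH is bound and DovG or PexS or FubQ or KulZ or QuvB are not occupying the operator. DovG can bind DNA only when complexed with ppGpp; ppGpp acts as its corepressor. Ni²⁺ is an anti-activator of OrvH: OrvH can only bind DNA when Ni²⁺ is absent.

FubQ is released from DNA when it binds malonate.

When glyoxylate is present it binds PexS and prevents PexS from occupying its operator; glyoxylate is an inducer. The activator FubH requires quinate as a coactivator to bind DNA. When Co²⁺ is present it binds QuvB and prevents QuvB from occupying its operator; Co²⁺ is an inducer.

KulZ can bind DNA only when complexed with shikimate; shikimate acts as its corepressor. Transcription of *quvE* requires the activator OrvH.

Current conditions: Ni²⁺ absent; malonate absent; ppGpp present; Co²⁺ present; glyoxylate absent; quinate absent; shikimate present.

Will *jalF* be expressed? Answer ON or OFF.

ppGpp is present, so DovG is active.
Glyoxylate is absent, so PexS is active.
Malonate is absent, so FubQ is active.
Shikimate is present, so KulZ is active.
Co²⁺ is present, so QuvB is inactive.
Quinate is absent, so FubH is inactive.
With repressor DovG bound, *jalF* is not transcribed.

OFF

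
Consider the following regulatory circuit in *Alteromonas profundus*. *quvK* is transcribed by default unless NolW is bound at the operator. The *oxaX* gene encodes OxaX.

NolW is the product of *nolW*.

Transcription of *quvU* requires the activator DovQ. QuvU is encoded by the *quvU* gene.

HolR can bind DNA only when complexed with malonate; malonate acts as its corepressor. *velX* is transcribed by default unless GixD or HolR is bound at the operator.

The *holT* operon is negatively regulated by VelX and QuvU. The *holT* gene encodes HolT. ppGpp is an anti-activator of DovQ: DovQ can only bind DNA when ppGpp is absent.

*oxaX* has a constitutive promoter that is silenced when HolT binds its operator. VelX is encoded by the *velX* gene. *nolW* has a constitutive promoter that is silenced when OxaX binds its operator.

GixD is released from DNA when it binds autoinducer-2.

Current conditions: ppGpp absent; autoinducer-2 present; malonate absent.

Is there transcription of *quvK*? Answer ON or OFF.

ON

Autoinducer-2 is present, so GixD is inactive.
Malonate is absent, so HolR is inactive.
With no repressor bound, *velX* is transcribed.
So VelX is produced and active.
ppGpp is absent, so DovQ is active.
No repressor is bound and DovQ is active, so *quvU* is transcribed.
So QuvU is produced and active.
With repressor VelX bound, *holT* is not transcribed.
So HolT is not produced.
With no repressor bound, *oxaX* is transcribed.
So OxaX is produced and active.
With repressor OxaX bound, *nolW* is not transcribed.
So NolW is not produced.
With no repressor bound, *quvK* is transcribed.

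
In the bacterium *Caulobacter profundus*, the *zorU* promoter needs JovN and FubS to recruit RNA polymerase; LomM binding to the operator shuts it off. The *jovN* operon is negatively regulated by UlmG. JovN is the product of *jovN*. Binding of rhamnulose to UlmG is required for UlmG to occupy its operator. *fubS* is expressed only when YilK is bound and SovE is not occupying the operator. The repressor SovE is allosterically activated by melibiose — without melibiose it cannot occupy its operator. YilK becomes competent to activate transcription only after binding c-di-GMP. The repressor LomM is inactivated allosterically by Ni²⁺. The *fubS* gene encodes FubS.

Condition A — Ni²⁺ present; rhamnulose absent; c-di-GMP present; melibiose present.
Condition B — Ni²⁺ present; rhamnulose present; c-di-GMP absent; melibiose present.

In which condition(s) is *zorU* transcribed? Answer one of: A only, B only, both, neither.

Condition A:
Ni²⁺ is present, so LomM is inactive.
Rhamnulose is absent, so UlmG is inactive.
With no repressor bound, *jovN* is transcribed.
So JovN is produced and active.
c-di-GMP is present, so YilK is active.
Melibiose is present, so SovE is active.
With repressor SovE bound, *fubS* is not transcribed.
So FubS is not produced.
Required activator FubS is absent, so *zorU* is not transcribed.
→ *zorU* is OFF in A.
Condition B:
Ni²⁺ is present, so LomM is inactive.
Rhamnulose is present, so UlmG is active.
With repressor UlmG bound, *jovN* is not transcribed.
So JovN is not produced.
c-di-GMP is absent, so YilK is inactive.
Melibiose is present, so SovE is active.
With repressor SovE bound, *fubS* is not transcribed.
So FubS is not produced.
Required activator JovN is absent, so *zorU* is not transcribed.
→ *zorU* is OFF in B.

neither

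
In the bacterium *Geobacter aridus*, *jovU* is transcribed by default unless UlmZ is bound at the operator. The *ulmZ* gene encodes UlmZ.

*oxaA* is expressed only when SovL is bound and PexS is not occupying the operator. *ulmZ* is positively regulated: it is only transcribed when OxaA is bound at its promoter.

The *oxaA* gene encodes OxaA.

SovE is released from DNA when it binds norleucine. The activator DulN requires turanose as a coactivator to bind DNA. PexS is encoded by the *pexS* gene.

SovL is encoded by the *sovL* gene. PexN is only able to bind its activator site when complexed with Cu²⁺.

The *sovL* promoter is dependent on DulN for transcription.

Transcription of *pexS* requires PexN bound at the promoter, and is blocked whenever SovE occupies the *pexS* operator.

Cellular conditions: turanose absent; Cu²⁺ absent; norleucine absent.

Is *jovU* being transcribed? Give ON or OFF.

ON

Cu²⁺ is absent, so PexN is inactive.
Norleucine is absent, so SovE is active.
With repressor SovE bound, *pexS* is not transcribed.
So PexS is not produced.
Turanose is absent, so DulN is inactive.
Required activator DulN is absent, so *sovL* is not transcribed.
So SovL is not produced.
Required activator SovL is absent, so *oxaA* is not transcribed.
So OxaA is not produced.
Required activator OxaA is absent, so *ulmZ* is not transcribed.
So UlmZ is not produced.
With no repressor bound, *jovU* is transcribed.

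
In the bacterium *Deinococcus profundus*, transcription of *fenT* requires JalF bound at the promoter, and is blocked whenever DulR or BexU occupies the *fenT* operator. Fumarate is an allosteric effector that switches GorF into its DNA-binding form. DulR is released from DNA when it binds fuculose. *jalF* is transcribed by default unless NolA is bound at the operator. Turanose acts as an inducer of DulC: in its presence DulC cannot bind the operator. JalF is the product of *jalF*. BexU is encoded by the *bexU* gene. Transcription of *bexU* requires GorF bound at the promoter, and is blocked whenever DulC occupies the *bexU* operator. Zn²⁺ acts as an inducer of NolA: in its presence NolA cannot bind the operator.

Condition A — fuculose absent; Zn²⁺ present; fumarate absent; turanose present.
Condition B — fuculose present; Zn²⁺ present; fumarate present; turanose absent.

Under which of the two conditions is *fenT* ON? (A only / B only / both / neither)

Condition A:
Fuculose is absent, so DulR is active.
Zn²⁺ is present, so NolA is inactive.
With no repressor bound, *jalF* is transcribed.
So JalF is produced and active.
Fumarate is absent, so GorF is inactive.
Turanose is present, so DulC is inactive.
Required activator GorF is absent, so *bexU* is not transcribed.
So BexU is not produced.
With repressor DulR bound, *fenT* is not transcribed.
→ *fenT* is OFF in A.
Condition B:
Fuculose is present, so DulR is inactive.
Zn²⁺ is present, so NolA is inactive.
With no repressor bound, *jalF* is transcribed.
So JalF is produced and active.
Fumarate is present, so GorF is active.
Turanose is absent, so DulC is active.
With repressor DulC bound, *bexU* is not transcribed.
So BexU is not produced.
No repressor is bound and JalF is active, so *fenT* is transcribed.
→ *fenT* is ON in B.

B only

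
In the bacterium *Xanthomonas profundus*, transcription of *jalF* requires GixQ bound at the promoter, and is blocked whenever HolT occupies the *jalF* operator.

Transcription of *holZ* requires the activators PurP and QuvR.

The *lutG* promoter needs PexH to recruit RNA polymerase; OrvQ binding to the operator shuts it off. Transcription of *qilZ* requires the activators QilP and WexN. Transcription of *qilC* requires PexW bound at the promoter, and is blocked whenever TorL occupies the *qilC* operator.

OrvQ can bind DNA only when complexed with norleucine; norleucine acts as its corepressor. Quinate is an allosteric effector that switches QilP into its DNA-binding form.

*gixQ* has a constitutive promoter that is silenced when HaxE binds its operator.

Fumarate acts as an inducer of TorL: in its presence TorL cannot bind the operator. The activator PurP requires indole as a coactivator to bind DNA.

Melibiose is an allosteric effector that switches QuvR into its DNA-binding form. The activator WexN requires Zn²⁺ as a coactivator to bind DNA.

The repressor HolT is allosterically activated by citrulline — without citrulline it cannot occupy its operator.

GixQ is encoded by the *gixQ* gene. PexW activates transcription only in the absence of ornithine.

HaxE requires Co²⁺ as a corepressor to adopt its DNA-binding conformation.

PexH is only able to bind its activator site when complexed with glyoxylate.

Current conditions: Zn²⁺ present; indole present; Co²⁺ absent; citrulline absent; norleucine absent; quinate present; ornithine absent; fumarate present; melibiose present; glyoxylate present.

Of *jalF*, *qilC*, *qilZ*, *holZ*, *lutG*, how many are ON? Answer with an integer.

5

Co²⁺ is absent, so HaxE is inactive.
With no repressor bound, *gixQ* is transcribed.
So GixQ is produced and active.
Citrulline is absent, so HolT is inactive.
No repressor is bound and GixQ is active, so *jalF* is transcribed.
→ *jalF* is ON.
Fumarate is present, so TorL is inactive.
Ornithine is absent, so PexW is active.
No repressor is bound and PexW is active, so *qilC* is transcribed.
→ *qilC* is ON.
Quinate is present, so QilP is active.
Zn²⁺ is present, so WexN is active.
No repressor is bound and QilP and WexN are active, so *qilZ* is transcribed.
→ *qilZ* is ON.
Indole is present, so PurP is active.
Melibiose is present, so QuvR is active.
No repressor is bound and PurP and QuvR are active, so *holZ* is transcribed.
→ *holZ* is ON.
Norleucine is absent, so OrvQ is inactive.
Glyoxylate is present, so PexH is active.
No repressor is bound and PexH is active, so *lutG* is transcribed.
→ *lutG* is ON.
5 of the 5 genes are transcribed.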